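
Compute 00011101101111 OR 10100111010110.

OR: 1 when either bit is 1
  00011101101111
| 10100111010110
----------------
  10111111111111
Decimal: 1903 | 10710 = 12287



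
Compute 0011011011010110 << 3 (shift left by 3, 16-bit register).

Original: 0011011011010110 (decimal 14038)
Shift left by 3 positions
Append 3 zeros on the right and drop the 3 high bits that overflow the 16-bit width
Result: 1011011010110000 (decimal 46768)
Equivalent: 14038 << 3 = 14038 × 2^3 = 112304, truncated to 16 bits = 46768



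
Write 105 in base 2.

Using repeated division by 2:
105 ÷ 2 = 52 remainder 1
52 ÷ 2 = 26 remainder 0
26 ÷ 2 = 13 remainder 0
13 ÷ 2 = 6 remainder 1
6 ÷ 2 = 3 remainder 0
3 ÷ 2 = 1 remainder 1
1 ÷ 2 = 0 remainder 1
Reading remainders bottom to top: 1101001



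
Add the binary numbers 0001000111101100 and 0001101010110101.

Add column by column from the right: bit + bit + carry-in; write the sum mod 2, carry 1 when the sum is 2 or 3.
carry:  0010011111111000
        0001000111101100
+       0001101010110101
------------------------
       00010110010100001
(the carry out of the leftmost column, 0, becomes the leading bit)
Decimal check:
  0001000111101100 = 4096 + 256 + 128 + 64 + 32 + 8 + 4 = 4588
  0001101010110101 = 4096 + 2048 + 512 + 128 + 32 + 16 + 4 + 1 = 6837
  4588 + 6837 = 11425, and 00010110010100001 = 8192 + 2048 + 1024 + 128 + 32 + 1 = 11425 ✓



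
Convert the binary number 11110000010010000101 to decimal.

Sum of powers of 2 for each 1-bit:
2^0 + 2^2 + 2^7 + 2^10 + 2^16 + 2^17 + 2^18 + 2^19
= 1 + 4 + 128 + 1024 + 65536 + 131072 + 262144 + 524288
= 984197



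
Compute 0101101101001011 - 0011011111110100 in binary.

Method 1 - Direct subtraction (column by column from the right: bit − bit − borrow-in; if negative, add 2 and borrow 1 from the next column):
borrow: 0100111111101000
        0101101101001011
-       0011011111110100
------------------------
        0010001101010111

Method 2 - Add two's complement:
Two's complement of 0011011111110100: invert → 1100100000001011, add 1 → 1100100000001100
  0101101101001011
+ 1100100000001100
------------------
 10010001101010111  (end carry out of the top bit = 1)
Discarding the end carry: 0010001101010111
Decimal check:
  0101101101001011 = 16384 + 4096 + 2048 + 512 + 256 + 64 + 8 + 2 + 1 = 23371
  0011011111110100 = 8192 + 4096 + 1024 + 512 + 256 + 128 + 64 + 32 + 16 + 4 = 14324
  23371 - 14324 = 9047, and 0010001101010111 = 8192 + 512 + 256 + 64 + 16 + 4 + 2 + 1 = 9047 ✓



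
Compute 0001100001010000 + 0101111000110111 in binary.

Add column by column from the right: bit + bit + carry-in; write the sum mod 2, carry 1 when the sum is 2 or 3.
carry:  0011000011100000
        0001100001010000
+       0101111000110111
------------------------
       00111011010000111
(the carry out of the leftmost column, 0, becomes the leading bit)
Decimal check:
  0001100001010000 = 4096 + 2048 + 64 + 16 = 6224
  0101111000110111 = 16384 + 4096 + 2048 + 1024 + 512 + 32 + 16 + 4 + 2 + 1 = 24119
  6224 + 24119 = 30343, and 00111011010000111 = 16384 + 8192 + 4096 + 1024 + 512 + 128 + 4 + 2 + 1 = 30343 ✓



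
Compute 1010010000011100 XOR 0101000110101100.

XOR: 1 when bits differ
  1010010000011100
^ 0101000110101100
------------------
  1111010110110000
Decimal: 42012 ^ 20908 = 62896



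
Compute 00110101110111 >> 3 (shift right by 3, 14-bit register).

Original: 00110101110111 (decimal 3447)
Shift right by 3 positions
Drop the 3 low bits; fill with zeros on the left
Result: 00000110101110 (decimal 430)
Equivalent: 3447 >> 3 = 3447 ÷ 2^3 = 430



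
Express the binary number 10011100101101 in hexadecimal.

Group into 4-bit nibbles from right:
  0010 = 2
  0111 = 7
  0010 = 2
  1101 = D
Result: 272D



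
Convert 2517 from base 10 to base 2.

Using repeated division by 2:
2517 ÷ 2 = 1258 remainder 1
1258 ÷ 2 = 629 remainder 0
629 ÷ 2 = 314 remainder 1
314 ÷ 2 = 157 remainder 0
157 ÷ 2 = 78 remainder 1
78 ÷ 2 = 39 remainder 0
39 ÷ 2 = 19 remainder 1
19 ÷ 2 = 9 remainder 1
9 ÷ 2 = 4 remainder 1
4 ÷ 2 = 2 remainder 0
2 ÷ 2 = 1 remainder 0
1 ÷ 2 = 0 remainder 1
Reading remainders bottom to top: 100111010101



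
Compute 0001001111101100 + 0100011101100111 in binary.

Add column by column from the right: bit + bit + carry-in; write the sum mod 2, carry 1 when the sum is 2 or 3.
carry:  0000111111011000
        0001001111101100
+       0100011101100111
------------------------
       00101101101010011
(the carry out of the leftmost column, 0, becomes the leading bit)
Decimal check:
  0001001111101100 = 4096 + 512 + 256 + 128 + 64 + 32 + 8 + 4 = 5100
  0100011101100111 = 16384 + 1024 + 512 + 256 + 64 + 32 + 4 + 2 + 1 = 18279
  5100 + 18279 = 23379, and 00101101101010011 = 16384 + 4096 + 2048 + 512 + 256 + 64 + 16 + 2 + 1 = 23379 ✓



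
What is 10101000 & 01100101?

AND: 1 only when both bits are 1
  10101000
& 01100101
----------
  00100000
Decimal: 168 & 101 = 32



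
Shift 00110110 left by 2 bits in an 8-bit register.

Original: 00110110 (decimal 54)
Shift left by 2 positions
Append 2 zeros on the right
Result: 11011000 (decimal 216)
Equivalent: 54 << 2 = 54 × 2^2 = 216



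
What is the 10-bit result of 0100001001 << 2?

Original: 0100001001 (decimal 265)
Shift left by 2 positions
Append 2 zeros on the right and drop the 2 high bits that overflow the 10-bit width
Result: 0000100100 (decimal 36)
Equivalent: 265 << 2 = 265 × 2^2 = 1060, truncated to 10 bits = 36



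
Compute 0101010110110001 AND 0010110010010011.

AND: 1 only when both bits are 1
  0101010110110001
& 0010110010010011
------------------
  0000010010010001
Decimal: 21937 & 11411 = 1169



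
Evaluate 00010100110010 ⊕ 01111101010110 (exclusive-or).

XOR: 1 when bits differ
  00010100110010
^ 01111101010110
----------------
  01101001100100
Decimal: 1330 ^ 8022 = 6756



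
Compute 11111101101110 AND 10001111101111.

AND: 1 only when both bits are 1
  11111101101110
& 10001111101111
----------------
  10001101101110
Decimal: 16238 & 9199 = 9070



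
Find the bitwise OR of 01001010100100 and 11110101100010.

OR: 1 when either bit is 1
  01001010100100
| 11110101100010
----------------
  11111111100110
Decimal: 4772 | 15714 = 16358



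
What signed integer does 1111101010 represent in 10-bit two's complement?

Binary: 1111101010
Sign bit: 1 (negative)
Invert: 0000010101
Add 1:  0000010110
Magnitude: 0000010110 = 16 + 4 + 2 = 22
Value: -22



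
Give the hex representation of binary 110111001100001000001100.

Group into 4-bit nibbles from right:
  1101 = D
  1100 = C
  1100 = C
  0010 = 2
  0000 = 0
  1100 = C
Result: DCC20C



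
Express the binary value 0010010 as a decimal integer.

Sum of powers of 2 for each 1-bit:
2^1 + 2^4
= 2 + 16
= 18



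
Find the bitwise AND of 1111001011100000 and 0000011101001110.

AND: 1 only when both bits are 1
  1111001011100000
& 0000011101001110
------------------
  0000001001000000
Decimal: 62176 & 1870 = 576



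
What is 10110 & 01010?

AND: 1 only when both bits are 1
  10110
& 01010
-------
  00010
Decimal: 22 & 10 = 2



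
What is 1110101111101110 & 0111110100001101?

AND: 1 only when both bits are 1
  1110101111101110
& 0111110100001101
------------------
  0110100100001100
Decimal: 60398 & 32013 = 26892



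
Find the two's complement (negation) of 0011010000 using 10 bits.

Original: 0011010000
Step 1 - Invert all bits: 1100101111
Step 2 - Add 1: 1100110000
Verification: 0011010000 + 1100110000 = 10000000000; discarding the end carry (carry out of the top bit) leaves the 10-bit value 0000000000, as required for x + (-x)



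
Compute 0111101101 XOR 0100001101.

XOR: 1 when bits differ
  0111101101
^ 0100001101
------------
  0011100000
Decimal: 493 ^ 269 = 224



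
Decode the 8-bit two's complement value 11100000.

Binary: 11100000
Sign bit: 1 (negative)
Invert: 00011111
Add 1:  00100000
Magnitude: 00100000 = 32
Value: -32



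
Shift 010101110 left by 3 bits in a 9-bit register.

Original: 010101110 (decimal 174)
Shift left by 3 positions
Append 3 zeros on the right and drop the 3 high bits that overflow the 9-bit width
Result: 101110000 (decimal 368)
Equivalent: 174 << 3 = 174 × 2^3 = 1392, truncated to 9 bits = 368



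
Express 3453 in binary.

Using repeated division by 2:
3453 ÷ 2 = 1726 remainder 1
1726 ÷ 2 = 863 remainder 0
863 ÷ 2 = 431 remainder 1
431 ÷ 2 = 215 remainder 1
215 ÷ 2 = 107 remainder 1
107 ÷ 2 = 53 remainder 1
53 ÷ 2 = 26 remainder 1
26 ÷ 2 = 13 remainder 0
13 ÷ 2 = 6 remainder 1
6 ÷ 2 = 3 remainder 0
3 ÷ 2 = 1 remainder 1
1 ÷ 2 = 0 remainder 1
Reading remainders bottom to top: 110101111101



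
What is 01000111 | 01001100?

OR: 1 when either bit is 1
  01000111
| 01001100
----------
  01001111
Decimal: 71 | 76 = 79



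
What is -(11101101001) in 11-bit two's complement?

Original (sign bit 1, negative): 11101101001
Step 1 - Invert all bits: 00010010110
Step 2 - Add 1: 00010010111
Verification: 11101101001 + 00010010111 = 100000000000; discarding the end carry (carry out of the top bit) leaves the 11-bit value 00000000000, as required for x + (-x)



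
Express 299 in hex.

Using repeated division by 16 (digits 10–15 are A–F):
299 ÷ 16 = 18 remainder 11 (B)
18 ÷ 16 = 1 remainder 2
1 ÷ 16 = 0 remainder 1
Reading remainders bottom to top: 12B



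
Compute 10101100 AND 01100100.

AND: 1 only when both bits are 1
  10101100
& 01100100
----------
  00100100
Decimal: 172 & 100 = 36



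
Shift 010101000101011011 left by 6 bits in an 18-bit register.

Original: 010101000101011011 (decimal 86363)
Shift left by 6 positions
Append 6 zeros on the right and drop the 6 high bits that overflow the 18-bit width
Result: 000101011011000000 (decimal 22208)
Equivalent: 86363 << 6 = 86363 × 2^6 = 5527232, truncated to 18 bits = 22208



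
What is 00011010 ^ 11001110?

XOR: 1 when bits differ
  00011010
^ 11001110
----------
  11010100
Decimal: 26 ^ 206 = 212



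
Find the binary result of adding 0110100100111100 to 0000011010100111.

Add column by column from the right: bit + bit + carry-in; write the sum mod 2, carry 1 when the sum is 2 or 3.
carry:  0000000001111000
        0110100100111100
+       0000011010100111
------------------------
       00110111111100011
(the carry out of the leftmost column, 0, becomes the leading bit)
Decimal check:
  0110100100111100 = 16384 + 8192 + 2048 + 256 + 32 + 16 + 8 + 4 = 26940
  0000011010100111 = 1024 + 512 + 128 + 32 + 4 + 2 + 1 = 1703
  26940 + 1703 = 28643, and 00110111111100011 = 16384 + 8192 + 2048 + 1024 + 512 + 256 + 128 + 64 + 32 + 2 + 1 = 28643 ✓



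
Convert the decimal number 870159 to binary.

Using repeated division by 2:
870159 ÷ 2 = 435079 remainder 1
435079 ÷ 2 = 217539 remainder 1
217539 ÷ 2 = 108769 remainder 1
108769 ÷ 2 = 54384 remainder 1
54384 ÷ 2 = 27192 remainder 0
27192 ÷ 2 = 13596 remainder 0
13596 ÷ 2 = 6798 remainder 0
6798 ÷ 2 = 3399 remainder 0
3399 ÷ 2 = 1699 remainder 1
1699 ÷ 2 = 849 remainder 1
849 ÷ 2 = 424 remainder 1
424 ÷ 2 = 212 remainder 0
212 ÷ 2 = 106 remainder 0
106 ÷ 2 = 53 remainder 0
53 ÷ 2 = 26 remainder 1
26 ÷ 2 = 13 remainder 0
13 ÷ 2 = 6 remainder 1
6 ÷ 2 = 3 remainder 0
3 ÷ 2 = 1 remainder 1
1 ÷ 2 = 0 remainder 1
Reading remainders bottom to top: 11010100011100001111



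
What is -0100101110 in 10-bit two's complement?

Original: 0100101110
Step 1 - Invert all bits: 1011010001
Step 2 - Add 1: 1011010010
Verification: 0100101110 + 1011010010 = 10000000000; discarding the end carry (carry out of the top bit) leaves the 10-bit value 0000000000, as required for x + (-x)



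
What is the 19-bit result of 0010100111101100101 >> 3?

Original: 0010100111101100101 (decimal 85861)
Shift right by 3 positions
Drop the 3 low bits; fill with zeros on the left
Result: 0000010100111101100 (decimal 10732)
Equivalent: 85861 >> 3 = 85861 ÷ 2^3 = 10732



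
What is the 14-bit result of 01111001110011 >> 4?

Original: 01111001110011 (decimal 7795)
Shift right by 4 positions
Drop the 4 low bits; fill with zeros on the left
Result: 00000111100111 (decimal 487)
Equivalent: 7795 >> 4 = 7795 ÷ 2^4 = 487



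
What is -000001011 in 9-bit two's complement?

Original: 000001011
Step 1 - Invert all bits: 111110100
Step 2 - Add 1: 111110101
Verification: 000001011 + 111110101 = 1000000000; discarding the end carry (carry out of the top bit) leaves the 9-bit value 000000000, as required for x + (-x)



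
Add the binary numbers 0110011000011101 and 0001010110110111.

Add column by column from the right: bit + bit + carry-in; write the sum mod 2, carry 1 when the sum is 2 or 3.
carry:  0000100001111110
        0110011000011101
+       0001010110110111
------------------------
       00111101111010100
(the carry out of the leftmost column, 0, becomes the leading bit)
Decimal check:
  0110011000011101 = 16384 + 8192 + 1024 + 512 + 16 + 8 + 4 + 1 = 26141
  0001010110110111 = 4096 + 1024 + 256 + 128 + 32 + 16 + 4 + 2 + 1 = 5559
  26141 + 5559 = 31700, and 00111101111010100 = 16384 + 8192 + 4096 + 2048 + 512 + 256 + 128 + 64 + 16 + 4 = 31700 ✓



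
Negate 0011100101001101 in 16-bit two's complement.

Original: 0011100101001101
Step 1 - Invert all bits: 1100011010110010
Step 2 - Add 1: 1100011010110011
Verification: 0011100101001101 + 1100011010110011 = 10000000000000000; discarding the end carry (carry out of the top bit) leaves the 16-bit value 0000000000000000, as required for x + (-x)



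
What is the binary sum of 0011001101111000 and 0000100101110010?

Add column by column from the right: bit + bit + carry-in; write the sum mod 2, carry 1 when the sum is 2 or 3.
carry:  0000011011100000
        0011001101111000
+       0000100101110010
------------------------
       00011110011101010
(the carry out of the leftmost column, 0, becomes the leading bit)
Decimal check:
  0011001101111000 = 8192 + 4096 + 512 + 256 + 64 + 32 + 16 + 8 = 13176
  0000100101110010 = 2048 + 256 + 64 + 32 + 16 + 2 = 2418
  13176 + 2418 = 15594, and 00011110011101010 = 8192 + 4096 + 2048 + 1024 + 128 + 64 + 32 + 8 + 2 = 15594 ✓



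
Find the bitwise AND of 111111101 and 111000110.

AND: 1 only when both bits are 1
  111111101
& 111000110
-----------
  111000100
Decimal: 509 & 454 = 452



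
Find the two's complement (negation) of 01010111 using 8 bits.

Original: 01010111
Step 1 - Invert all bits: 10101000
Step 2 - Add 1: 10101001
Verification: 01010111 + 10101001 = 100000000; discarding the end carry (carry out of the top bit) leaves the 8-bit value 00000000, as required for x + (-x)



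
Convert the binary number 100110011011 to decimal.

Sum of powers of 2 for each 1-bit:
2^0 + 2^1 + 2^3 + 2^4 + 2^7 + 2^8 + 2^11
= 1 + 2 + 8 + 16 + 128 + 256 + 2048
= 2459



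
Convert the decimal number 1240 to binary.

Using repeated division by 2:
1240 ÷ 2 = 620 remainder 0
620 ÷ 2 = 310 remainder 0
310 ÷ 2 = 155 remainder 0
155 ÷ 2 = 77 remainder 1
77 ÷ 2 = 38 remainder 1
38 ÷ 2 = 19 remainder 0
19 ÷ 2 = 9 remainder 1
9 ÷ 2 = 4 remainder 1
4 ÷ 2 = 2 remainder 0
2 ÷ 2 = 1 remainder 0
1 ÷ 2 = 0 remainder 1
Reading remainders bottom to top: 10011011000



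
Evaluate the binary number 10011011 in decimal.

Sum of powers of 2 for each 1-bit:
2^0 + 2^1 + 2^3 + 2^4 + 2^7
= 1 + 2 + 8 + 16 + 128
= 155



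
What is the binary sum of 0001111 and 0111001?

Add column by column from the right: bit + bit + carry-in; write the sum mod 2, carry 1 when the sum is 2 or 3.
carry:  1111110
        0001111
+       0111001
---------------
       01001000
(the carry out of the leftmost column, 0, becomes the leading bit)
Decimal check:
  0001111 = 8 + 4 + 2 + 1 = 15
  0111001 = 32 + 16 + 8 + 1 = 57
  15 + 57 = 72, and 01001000 = 64 + 8 = 72 ✓



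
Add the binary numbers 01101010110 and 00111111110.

Add column by column from the right: bit + bit + carry-in; write the sum mod 2, carry 1 when the sum is 2 or 3.
carry:  11111111100
        01101010110
+       00111111110
-------------------
       010101010100
(the carry out of the leftmost column, 0, becomes the leading bit)
Decimal check:
  01101010110 = 512 + 256 + 64 + 16 + 4 + 2 = 854
  00111111110 = 256 + 128 + 64 + 32 + 16 + 8 + 4 + 2 = 510
  854 + 510 = 1364, and 010101010100 = 1024 + 256 + 64 + 16 + 4 = 1364 ✓



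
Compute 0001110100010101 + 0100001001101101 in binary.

Add column by column from the right: bit + bit + carry-in; write the sum mod 2, carry 1 when the sum is 2 or 3.
carry:  0000000011111010
        0001110100010101
+       0100001001101101
------------------------
       00101111110000010
(the carry out of the leftmost column, 0, becomes the leading bit)
Decimal check:
  0001110100010101 = 4096 + 2048 + 1024 + 256 + 16 + 4 + 1 = 7445
  0100001001101101 = 16384 + 512 + 64 + 32 + 8 + 4 + 1 = 17005
  7445 + 17005 = 24450, and 00101111110000010 = 16384 + 4096 + 2048 + 1024 + 512 + 256 + 128 + 2 = 24450 ✓



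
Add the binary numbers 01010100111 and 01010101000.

Add column by column from the right: bit + bit + carry-in; write the sum mod 2, carry 1 when the sum is 2 or 3.
carry:  10101000000
        01010100111
+       01010101000
-------------------
       010101001111
(the carry out of the leftmost column, 0, becomes the leading bit)
Decimal check:
  01010100111 = 512 + 128 + 32 + 4 + 2 + 1 = 679
  01010101000 = 512 + 128 + 32 + 8 = 680
  679 + 680 = 1359, and 010101001111 = 1024 + 256 + 64 + 8 + 4 + 2 + 1 = 1359 ✓



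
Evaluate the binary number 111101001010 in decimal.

Sum of powers of 2 for each 1-bit:
2^1 + 2^3 + 2^6 + 2^8 + 2^9 + 2^10 + 2^11
= 2 + 8 + 64 + 256 + 512 + 1024 + 2048
= 3914



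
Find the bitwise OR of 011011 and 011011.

OR: 1 when either bit is 1
  011011
| 011011
--------
  011011
Decimal: 27 | 27 = 27



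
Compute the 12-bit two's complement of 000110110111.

Original: 000110110111
Step 1 - Invert all bits: 111001001000
Step 2 - Add 1: 111001001001
Verification: 000110110111 + 111001001001 = 1000000000000; discarding the end carry (carry out of the top bit) leaves the 12-bit value 000000000000, as required for x + (-x)



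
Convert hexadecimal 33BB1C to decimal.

Expand by place value (powers of 16):
Digit values: B = 11, C = 12
33BB1C = 3 × 16^5 + 3 × 16^4 + 11 × 16^3 + 11 × 16^2 + 1 × 16^1 + 12 × 16^0
= 3 × 1048576 + 3 × 65536 + 11 × 4096 + 11 × 256 + 1 × 16 + 12 × 1
= 3145728 + 196608 + 45056 + 2816 + 16 + 12
= 3390236



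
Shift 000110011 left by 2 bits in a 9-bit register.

Original: 000110011 (decimal 51)
Shift left by 2 positions
Append 2 zeros on the right
Result: 011001100 (decimal 204)
Equivalent: 51 << 2 = 51 × 2^2 = 204



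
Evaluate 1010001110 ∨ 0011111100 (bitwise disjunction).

OR: 1 when either bit is 1
  1010001110
| 0011111100
------------
  1011111110
Decimal: 654 | 252 = 766



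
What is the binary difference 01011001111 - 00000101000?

Method 1 - Direct subtraction (column by column from the right: bit − bit − borrow-in; if negative, add 2 and borrow 1 from the next column):
borrow: 00001000000
        01011001111
-       00000101000
-------------------
        01010100111

Method 2 - Add two's complement:
Two's complement of 00000101000: invert → 11111010111, add 1 → 11111011000
  01011001111
+ 11111011000
-------------
 101010100111  (end carry out of the top bit = 1)
Discarding the end carry: 01010100111
Decimal check:
  01011001111 = 512 + 128 + 64 + 8 + 4 + 2 + 1 = 719
  00000101000 = 32 + 8 = 40
  719 - 40 = 679, and 01010100111 = 512 + 128 + 32 + 4 + 2 + 1 = 679 ✓



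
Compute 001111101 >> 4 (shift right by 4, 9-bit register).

Original: 001111101 (decimal 125)
Shift right by 4 positions
Drop the 4 low bits; fill with zeros on the left
Result: 000000111 (decimal 7)
Equivalent: 125 >> 4 = 125 ÷ 2^4 = 7



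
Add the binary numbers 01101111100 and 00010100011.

Add column by column from the right: bit + bit + carry-in; write the sum mod 2, carry 1 when the sum is 2 or 3.
carry:  11111000000
        01101111100
+       00010100011
-------------------
       010000011111
(the carry out of the leftmost column, 0, becomes the leading bit)
Decimal check:
  01101111100 = 512 + 256 + 64 + 32 + 16 + 8 + 4 = 892
  00010100011 = 128 + 32 + 2 + 1 = 163
  892 + 163 = 1055, and 010000011111 = 1024 + 16 + 8 + 4 + 2 + 1 = 1055 ✓



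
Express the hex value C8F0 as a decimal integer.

Expand by place value (powers of 16):
Digit values: C = 12, F = 15
C8F0 = 12 × 16^3 + 8 × 16^2 + 15 × 16^1 + 0 × 16^0
= 12 × 4096 + 8 × 256 + 15 × 16 + 0 × 1
= 49152 + 2048 + 240 + 0
= 51440



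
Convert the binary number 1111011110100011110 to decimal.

Sum of powers of 2 for each 1-bit:
2^1 + 2^2 + 2^3 + 2^4 + 2^8 + 2^10 + 2^11 + 2^12 + 2^13 + 2^15 + 2^16 + 2^17 + 2^18
= 2 + 4 + 8 + 16 + 256 + 1024 + 2048 + 4096 + 8192 + 32768 + 65536 + 131072 + 262144
= 507166



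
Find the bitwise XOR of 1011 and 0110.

XOR: 1 when bits differ
  1011
^ 0110
------
  1101
Decimal: 11 ^ 6 = 13



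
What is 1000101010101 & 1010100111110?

AND: 1 only when both bits are 1
  1000101010101
& 1010100111110
---------------
  1000100010100
Decimal: 4437 & 5438 = 4372



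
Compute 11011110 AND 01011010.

AND: 1 only when both bits are 1
  11011110
& 01011010
----------
  01011010
Decimal: 222 & 90 = 90



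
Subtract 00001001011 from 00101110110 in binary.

Method 1 - Direct subtraction (column by column from the right: bit − bit − borrow-in; if negative, add 2 and borrow 1 from the next column):
borrow: 00000010110
        00101110110
-       00001001011
-------------------
        00100101011

Method 2 - Add two's complement:
Two's complement of 00001001011: invert → 11110110100, add 1 → 11110110101
  00101110110
+ 11110110101
-------------
 100100101011  (end carry out of the top bit = 1)
Discarding the end carry: 00100101011
Decimal check:
  00101110110 = 256 + 64 + 32 + 16 + 4 + 2 = 374
  00001001011 = 64 + 8 + 2 + 1 = 75
  374 - 75 = 299, and 00100101011 = 256 + 32 + 8 + 2 + 1 = 299 ✓



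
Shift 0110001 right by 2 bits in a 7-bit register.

Original: 0110001 (decimal 49)
Shift right by 2 positions
Drop the 2 low bits; fill with zeros on the left
Result: 0001100 (decimal 12)
Equivalent: 49 >> 2 = 49 ÷ 2^2 = 12



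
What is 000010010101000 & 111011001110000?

AND: 1 only when both bits are 1
  000010010101000
& 111011001110000
-----------------
  000010000100000
Decimal: 1192 & 30320 = 1056



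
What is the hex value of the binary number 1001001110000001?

Group into 4-bit nibbles from right:
  1001 = 9
  0011 = 3
  1000 = 8
  0001 = 1
Result: 9381



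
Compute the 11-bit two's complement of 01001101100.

Original: 01001101100
Step 1 - Invert all bits: 10110010011
Step 2 - Add 1: 10110010100
Verification: 01001101100 + 10110010100 = 100000000000; discarding the end carry (carry out of the top bit) leaves the 11-bit value 00000000000, as required for x + (-x)



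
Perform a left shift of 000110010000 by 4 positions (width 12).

Original: 000110010000 (decimal 400)
Shift left by 4 positions
Append 4 zeros on the right and drop the 4 high bits that overflow the 12-bit width
Result: 100100000000 (decimal 2304)
Equivalent: 400 << 4 = 400 × 2^4 = 6400, truncated to 12 bits = 2304



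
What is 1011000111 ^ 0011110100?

XOR: 1 when bits differ
  1011000111
^ 0011110100
------------
  1000110011
Decimal: 711 ^ 244 = 563



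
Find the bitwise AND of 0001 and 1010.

AND: 1 only when both bits are 1
  0001
& 1010
------
  0000
Decimal: 1 & 10 = 0



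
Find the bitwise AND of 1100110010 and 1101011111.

AND: 1 only when both bits are 1
  1100110010
& 1101011111
------------
  1100010010
Decimal: 818 & 863 = 786



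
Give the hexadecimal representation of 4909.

Using repeated division by 16 (digits 10–15 are A–F):
4909 ÷ 16 = 306 remainder 13 (D)
306 ÷ 16 = 19 remainder 2
19 ÷ 16 = 1 remainder 3
1 ÷ 16 = 0 remainder 1
Reading remainders bottom to top: 132D



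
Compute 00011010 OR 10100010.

OR: 1 when either bit is 1
  00011010
| 10100010
----------
  10111010
Decimal: 26 | 162 = 186



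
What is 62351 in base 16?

Using repeated division by 16 (digits 10–15 are A–F):
62351 ÷ 16 = 3896 remainder 15 (F)
3896 ÷ 16 = 243 remainder 8
243 ÷ 16 = 15 remainder 3
15 ÷ 16 = 0 remainder 15 (F)
Reading remainders bottom to top: F38F



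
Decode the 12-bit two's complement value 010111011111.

Binary: 010111011111
Sign bit: 0 (non-negative)
Read directly as an unsigned value:
010111011111 = 1024 + 256 + 128 + 64 + 16 + 8 + 4 + 2 + 1 = 1503
Value: 1503



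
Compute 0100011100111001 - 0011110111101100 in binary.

Method 1 - Direct subtraction (column by column from the right: bit − bit − borrow-in; if negative, add 2 and borrow 1 from the next column):
borrow: 0111001110011000
        0100011100111001
-       0011110111101100
------------------------
        0000100101001101

Method 2 - Add two's complement:
Two's complement of 0011110111101100: invert → 1100001000010011, add 1 → 1100001000010100
  0100011100111001
+ 1100001000010100
------------------
 10000100101001101  (end carry out of the top bit = 1)
Discarding the end carry: 0000100101001101
Decimal check:
  0100011100111001 = 16384 + 1024 + 512 + 256 + 32 + 16 + 8 + 1 = 18233
  0011110111101100 = 8192 + 4096 + 2048 + 1024 + 256 + 128 + 64 + 32 + 8 + 4 = 15852
  18233 - 15852 = 2381, and 0000100101001101 = 2048 + 256 + 64 + 8 + 4 + 1 = 2381 ✓



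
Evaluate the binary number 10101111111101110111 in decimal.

Sum of powers of 2 for each 1-bit:
2^0 + 2^1 + 2^2 + 2^4 + 2^5 + 2^6 + 2^8 + 2^9 + 2^10 + 2^11 + 2^12 + 2^13 + 2^14 + 2^15 + 2^17 + 2^19
= 1 + 2 + 4 + 16 + 32 + 64 + 256 + 512 + 1024 + 2048 + 4096 + 8192 + 16384 + 32768 + 131072 + 524288
= 720759



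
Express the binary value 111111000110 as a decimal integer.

Sum of powers of 2 for each 1-bit:
2^1 + 2^2 + 2^6 + 2^7 + 2^8 + 2^9 + 2^10 + 2^11
= 2 + 4 + 64 + 128 + 256 + 512 + 1024 + 2048
= 4038



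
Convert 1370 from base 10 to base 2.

Using repeated division by 2:
1370 ÷ 2 = 685 remainder 0
685 ÷ 2 = 342 remainder 1
342 ÷ 2 = 171 remainder 0
171 ÷ 2 = 85 remainder 1
85 ÷ 2 = 42 remainder 1
42 ÷ 2 = 21 remainder 0
21 ÷ 2 = 10 remainder 1
10 ÷ 2 = 5 remainder 0
5 ÷ 2 = 2 remainder 1
2 ÷ 2 = 1 remainder 0
1 ÷ 2 = 0 remainder 1
Reading remainders bottom to top: 10101011010



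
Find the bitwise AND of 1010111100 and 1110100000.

AND: 1 only when both bits are 1
  1010111100
& 1110100000
------------
  1010100000
Decimal: 700 & 928 = 672



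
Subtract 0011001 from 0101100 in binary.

Method 1 - Direct subtraction (column by column from the right: bit − bit − borrow-in; if negative, add 2 and borrow 1 from the next column):
borrow: 0100110
        0101100
-       0011001
---------------
        0010011

Method 2 - Add two's complement:
Two's complement of 0011001: invert → 1100110, add 1 → 1100111
  0101100
+ 1100111
---------
 10010011  (end carry out of the top bit = 1)
Discarding the end carry: 0010011
Decimal check:
  0101100 = 32 + 8 + 4 = 44
  0011001 = 16 + 8 + 1 = 25
  44 - 25 = 19, and 0010011 = 16 + 2 + 1 = 19 ✓



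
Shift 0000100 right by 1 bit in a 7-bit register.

Original: 0000100 (decimal 4)
Shift right by 1 position
Drop the 1 low bit; fill with zero on the left
Result: 0000010 (decimal 2)
Equivalent: 4 >> 1 = 4 ÷ 2^1 = 2



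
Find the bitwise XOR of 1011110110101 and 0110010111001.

XOR: 1 when bits differ
  1011110110101
^ 0110010111001
---------------
  1101100001100
Decimal: 6069 ^ 3257 = 6924



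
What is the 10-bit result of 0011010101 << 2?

Original: 0011010101 (decimal 213)
Shift left by 2 positions
Append 2 zeros on the right
Result: 1101010100 (decimal 852)
Equivalent: 213 << 2 = 213 × 2^2 = 852



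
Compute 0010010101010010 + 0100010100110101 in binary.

Add column by column from the right: bit + bit + carry-in; write the sum mod 2, carry 1 when the sum is 2 or 3.
carry:  0000101011100000
        0010010101010010
+       0100010100110101
------------------------
       00110101010000111
(the carry out of the leftmost column, 0, becomes the leading bit)
Decimal check:
  0010010101010010 = 8192 + 1024 + 256 + 64 + 16 + 2 = 9554
  0100010100110101 = 16384 + 1024 + 256 + 32 + 16 + 4 + 1 = 17717
  9554 + 17717 = 27271, and 00110101010000111 = 16384 + 8192 + 2048 + 512 + 128 + 4 + 2 + 1 = 27271 ✓



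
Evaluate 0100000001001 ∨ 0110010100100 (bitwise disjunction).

OR: 1 when either bit is 1
  0100000001001
| 0110010100100
---------------
  0110010101101
Decimal: 2057 | 3236 = 3245



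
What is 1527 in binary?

Using repeated division by 2:
1527 ÷ 2 = 763 remainder 1
763 ÷ 2 = 381 remainder 1
381 ÷ 2 = 190 remainder 1
190 ÷ 2 = 95 remainder 0
95 ÷ 2 = 47 remainder 1
47 ÷ 2 = 23 remainder 1
23 ÷ 2 = 11 remainder 1
11 ÷ 2 = 5 remainder 1
5 ÷ 2 = 2 remainder 1
2 ÷ 2 = 1 remainder 0
1 ÷ 2 = 0 remainder 1
Reading remainders bottom to top: 10111110111



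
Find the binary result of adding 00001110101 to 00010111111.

Add column by column from the right: bit + bit + carry-in; write the sum mod 2, carry 1 when the sum is 2 or 3.
carry:  00111111110
        00001110101
+       00010111111
-------------------
       000100110100
(the carry out of the leftmost column, 0, becomes the leading bit)
Decimal check:
  00001110101 = 64 + 32 + 16 + 4 + 1 = 117
  00010111111 = 128 + 32 + 16 + 8 + 4 + 2 + 1 = 191
  117 + 191 = 308, and 000100110100 = 256 + 32 + 16 + 4 = 308 ✓



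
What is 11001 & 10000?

AND: 1 only when both bits are 1
  11001
& 10000
-------
  10000
Decimal: 25 & 16 = 16



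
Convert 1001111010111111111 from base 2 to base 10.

Sum of powers of 2 for each 1-bit:
2^0 + 2^1 + 2^2 + 2^3 + 2^4 + 2^5 + 2^6 + 2^7 + 2^8 + 2^10 + 2^12 + 2^13 + 2^14 + 2^15 + 2^18
= 1 + 2 + 4 + 8 + 16 + 32 + 64 + 128 + 256 + 1024 + 4096 + 8192 + 16384 + 32768 + 262144
= 325119



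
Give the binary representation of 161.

Using repeated division by 2:
161 ÷ 2 = 80 remainder 1
80 ÷ 2 = 40 remainder 0
40 ÷ 2 = 20 remainder 0
20 ÷ 2 = 10 remainder 0
10 ÷ 2 = 5 remainder 0
5 ÷ 2 = 2 remainder 1
2 ÷ 2 = 1 remainder 0
1 ÷ 2 = 0 remainder 1
Reading remainders bottom to top: 10100001



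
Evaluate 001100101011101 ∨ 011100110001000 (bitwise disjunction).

OR: 1 when either bit is 1
  001100101011101
| 011100110001000
-----------------
  011100111011101
Decimal: 6493 | 14728 = 14813



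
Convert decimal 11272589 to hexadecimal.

Using repeated division by 16 (digits 10–15 are A–F):
11272589 ÷ 16 = 704536 remainder 13 (D)
704536 ÷ 16 = 44033 remainder 8
44033 ÷ 16 = 2752 remainder 1
2752 ÷ 16 = 172 remainder 0
172 ÷ 16 = 10 remainder 12 (C)
10 ÷ 16 = 0 remainder 10 (A)
Reading remainders bottom to top: AC018D



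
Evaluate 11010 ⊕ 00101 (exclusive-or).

XOR: 1 when bits differ
  11010
^ 00101
-------
  11111
Decimal: 26 ^ 5 = 31



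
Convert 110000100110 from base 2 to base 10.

Sum of powers of 2 for each 1-bit:
2^1 + 2^2 + 2^5 + 2^10 + 2^11
= 2 + 4 + 32 + 1024 + 2048
= 3110



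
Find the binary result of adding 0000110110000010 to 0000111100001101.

Add column by column from the right: bit + bit + carry-in; write the sum mod 2, carry 1 when the sum is 2 or 3.
carry:  0001111000000000
        0000110110000010
+       0000111100001101
------------------------
       00001110010001111
(the carry out of the leftmost column, 0, becomes the leading bit)
Decimal check:
  0000110110000010 = 2048 + 1024 + 256 + 128 + 2 = 3458
  0000111100001101 = 2048 + 1024 + 512 + 256 + 8 + 4 + 1 = 3853
  3458 + 3853 = 7311, and 00001110010001111 = 4096 + 2048 + 1024 + 128 + 8 + 4 + 2 + 1 = 7311 ✓



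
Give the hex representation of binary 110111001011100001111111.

Group into 4-bit nibbles from right:
  1101 = D
  1100 = C
  1011 = B
  1000 = 8
  0111 = 7
  1111 = F
Result: DCB87F



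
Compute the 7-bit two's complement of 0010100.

Original: 0010100
Step 1 - Invert all bits: 1101011
Step 2 - Add 1: 1101100
Verification: 0010100 + 1101100 = 10000000; discarding the end carry (carry out of the top bit) leaves the 7-bit value 0000000, as required for x + (-x)



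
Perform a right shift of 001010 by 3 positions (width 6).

Original: 001010 (decimal 10)
Shift right by 3 positions
Drop the 3 low bits; fill with zeros on the left
Result: 000001 (decimal 1)
Equivalent: 10 >> 3 = 10 ÷ 2^3 = 1



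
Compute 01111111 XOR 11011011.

XOR: 1 when bits differ
  01111111
^ 11011011
----------
  10100100
Decimal: 127 ^ 219 = 164



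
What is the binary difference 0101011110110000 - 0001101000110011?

Method 1 - Direct subtraction (column by column from the right: bit − bit − borrow-in; if negative, add 2 and borrow 1 from the next column):
borrow: 0111000011111110
        0101011110110000
-       0001101000110011
------------------------
        0011110101111101

Method 2 - Add two's complement:
Two's complement of 0001101000110011: invert → 1110010111001100, add 1 → 1110010111001101
  0101011110110000
+ 1110010111001101
------------------
 10011110101111101  (end carry out of the top bit = 1)
Discarding the end carry: 0011110101111101
Decimal check:
  0101011110110000 = 16384 + 4096 + 1024 + 512 + 256 + 128 + 32 + 16 = 22448
  0001101000110011 = 4096 + 2048 + 512 + 32 + 16 + 2 + 1 = 6707
  22448 - 6707 = 15741, and 0011110101111101 = 8192 + 4096 + 2048 + 1024 + 256 + 64 + 32 + 16 + 8 + 4 + 1 = 15741 ✓



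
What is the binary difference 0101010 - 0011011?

Method 1 - Direct subtraction (column by column from the right: bit − bit − borrow-in; if negative, add 2 and borrow 1 from the next column):
borrow: 0111110
        0101010
-       0011011
---------------
        0001111

Method 2 - Add two's complement:
Two's complement of 0011011: invert → 1100100, add 1 → 1100101
  0101010
+ 1100101
---------
 10001111  (end carry out of the top bit = 1)
Discarding the end carry: 0001111
Decimal check:
  0101010 = 32 + 8 + 2 = 42
  0011011 = 16 + 8 + 2 + 1 = 27
  42 - 27 = 15, and 0001111 = 8 + 4 + 2 + 1 = 15 ✓



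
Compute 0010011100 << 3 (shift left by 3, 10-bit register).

Original: 0010011100 (decimal 156)
Shift left by 3 positions
Append 3 zeros on the right and drop the 3 high bits that overflow the 10-bit width
Result: 0011100000 (decimal 224)
Equivalent: 156 << 3 = 156 × 2^3 = 1248, truncated to 10 bits = 224



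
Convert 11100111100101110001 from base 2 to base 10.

Sum of powers of 2 for each 1-bit:
2^0 + 2^4 + 2^5 + 2^6 + 2^8 + 2^11 + 2^12 + 2^13 + 2^14 + 2^17 + 2^18 + 2^19
= 1 + 16 + 32 + 64 + 256 + 2048 + 4096 + 8192 + 16384 + 131072 + 262144 + 524288
= 948593



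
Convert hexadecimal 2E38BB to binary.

Convert each hex digit to 4 bits:
  2 = 0010
  E = 1110
  3 = 0011
  8 = 1000
  B = 1011
  B = 1011
Concatenate: 001011100011100010111011



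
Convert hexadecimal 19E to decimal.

Expand by place value (powers of 16):
Digit values: E = 14
19E = 1 × 16^2 + 9 × 16^1 + 14 × 16^0
= 1 × 256 + 9 × 16 + 14 × 1
= 256 + 144 + 14
= 414



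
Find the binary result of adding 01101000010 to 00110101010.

Add column by column from the right: bit + bit + carry-in; write the sum mod 2, carry 1 when the sum is 2 or 3.
carry:  11000000100
        01101000010
+       00110101010
-------------------
       010011101100
(the carry out of the leftmost column, 0, becomes the leading bit)
Decimal check:
  01101000010 = 512 + 256 + 64 + 2 = 834
  00110101010 = 256 + 128 + 32 + 8 + 2 = 426
  834 + 426 = 1260, and 010011101100 = 1024 + 128 + 64 + 32 + 8 + 4 = 1260 ✓



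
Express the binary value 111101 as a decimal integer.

Sum of powers of 2 for each 1-bit:
2^0 + 2^2 + 2^3 + 2^4 + 2^5
= 1 + 4 + 8 + 16 + 32
= 61



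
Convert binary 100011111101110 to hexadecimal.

Group into 4-bit nibbles from right:
  0100 = 4
  0111 = 7
  1110 = E
  1110 = E
Result: 47EE



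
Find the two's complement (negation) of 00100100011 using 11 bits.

Original: 00100100011
Step 1 - Invert all bits: 11011011100
Step 2 - Add 1: 11011011101
Verification: 00100100011 + 11011011101 = 100000000000; discarding the end carry (carry out of the top bit) leaves the 11-bit value 00000000000, as required for x + (-x)



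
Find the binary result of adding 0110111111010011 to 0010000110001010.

Add column by column from the right: bit + bit + carry-in; write the sum mod 2, carry 1 when the sum is 2 or 3.
carry:  1101111100000100
        0110111111010011
+       0010000110001010
------------------------
       01001000101011101
(the carry out of the leftmost column, 0, becomes the leading bit)
Decimal check:
  0110111111010011 = 16384 + 8192 + 2048 + 1024 + 512 + 256 + 128 + 64 + 16 + 2 + 1 = 28627
  0010000110001010 = 8192 + 256 + 128 + 8 + 2 = 8586
  28627 + 8586 = 37213, and 01001000101011101 = 32768 + 4096 + 256 + 64 + 16 + 8 + 4 + 1 = 37213 ✓



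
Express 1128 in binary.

Using repeated division by 2:
1128 ÷ 2 = 564 remainder 0
564 ÷ 2 = 282 remainder 0
282 ÷ 2 = 141 remainder 0
141 ÷ 2 = 70 remainder 1
70 ÷ 2 = 35 remainder 0
35 ÷ 2 = 17 remainder 1
17 ÷ 2 = 8 remainder 1
8 ÷ 2 = 4 remainder 0
4 ÷ 2 = 2 remainder 0
2 ÷ 2 = 1 remainder 0
1 ÷ 2 = 0 remainder 1
Reading remainders bottom to top: 10001101000



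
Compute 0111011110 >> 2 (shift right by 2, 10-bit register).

Original: 0111011110 (decimal 478)
Shift right by 2 positions
Drop the 2 low bits; fill with zeros on the left
Result: 0001110111 (decimal 119)
Equivalent: 478 >> 2 = 478 ÷ 2^2 = 119



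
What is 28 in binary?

Using repeated division by 2:
28 ÷ 2 = 14 remainder 0
14 ÷ 2 = 7 remainder 0
7 ÷ 2 = 3 remainder 1
3 ÷ 2 = 1 remainder 1
1 ÷ 2 = 0 remainder 1
Reading remainders bottom to top: 11100



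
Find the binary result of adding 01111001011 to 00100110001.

Add column by column from the right: bit + bit + carry-in; write the sum mod 2, carry 1 when the sum is 2 or 3.
carry:  11000000110
        01111001011
+       00100110001
-------------------
       010011111100
(the carry out of the leftmost column, 0, becomes the leading bit)
Decimal check:
  01111001011 = 512 + 256 + 128 + 64 + 8 + 2 + 1 = 971
  00100110001 = 256 + 32 + 16 + 1 = 305
  971 + 305 = 1276, and 010011111100 = 1024 + 128 + 64 + 32 + 16 + 8 + 4 = 1276 ✓



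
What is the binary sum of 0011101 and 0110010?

Add column by column from the right: bit + bit + carry-in; write the sum mod 2, carry 1 when the sum is 2 or 3.
carry:  1100000
        0011101
+       0110010
---------------
       01001111
(the carry out of the leftmost column, 0, becomes the leading bit)
Decimal check:
  0011101 = 16 + 8 + 4 + 1 = 29
  0110010 = 32 + 16 + 2 = 50
  29 + 50 = 79, and 01001111 = 64 + 8 + 4 + 2 + 1 = 79 ✓



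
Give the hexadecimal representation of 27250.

Using repeated division by 16 (digits 10–15 are A–F):
27250 ÷ 16 = 1703 remainder 2
1703 ÷ 16 = 106 remainder 7
106 ÷ 16 = 6 remainder 10 (A)
6 ÷ 16 = 0 remainder 6
Reading remainders bottom to top: 6A72



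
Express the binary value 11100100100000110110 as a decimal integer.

Sum of powers of 2 for each 1-bit:
2^1 + 2^2 + 2^4 + 2^5 + 2^11 + 2^14 + 2^17 + 2^18 + 2^19
= 2 + 4 + 16 + 32 + 2048 + 16384 + 131072 + 262144 + 524288
= 935990



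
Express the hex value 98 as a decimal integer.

Expand by place value (powers of 16):
98 = 9 × 16^1 + 8 × 16^0
= 9 × 16 + 8 × 1
= 144 + 8
= 152



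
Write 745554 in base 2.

Using repeated division by 2:
745554 ÷ 2 = 372777 remainder 0
372777 ÷ 2 = 186388 remainder 1
186388 ÷ 2 = 93194 remainder 0
93194 ÷ 2 = 46597 remainder 0
46597 ÷ 2 = 23298 remainder 1
23298 ÷ 2 = 11649 remainder 0
11649 ÷ 2 = 5824 remainder 1
5824 ÷ 2 = 2912 remainder 0
2912 ÷ 2 = 1456 remainder 0
1456 ÷ 2 = 728 remainder 0
728 ÷ 2 = 364 remainder 0
364 ÷ 2 = 182 remainder 0
182 ÷ 2 = 91 remainder 0
91 ÷ 2 = 45 remainder 1
45 ÷ 2 = 22 remainder 1
22 ÷ 2 = 11 remainder 0
11 ÷ 2 = 5 remainder 1
5 ÷ 2 = 2 remainder 1
2 ÷ 2 = 1 remainder 0
1 ÷ 2 = 0 remainder 1
Reading remainders bottom to top: 10110110000001010010

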